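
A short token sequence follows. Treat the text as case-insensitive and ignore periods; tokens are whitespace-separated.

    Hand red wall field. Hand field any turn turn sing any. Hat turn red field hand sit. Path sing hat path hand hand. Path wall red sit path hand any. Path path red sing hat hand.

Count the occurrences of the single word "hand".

7

Scanning the 36 tokens for "hand":
  position 1: hand
  position 5: hand
  position 16: hand
  position 22: hand
  position 23: hand
  position 29: hand
  position 36: hand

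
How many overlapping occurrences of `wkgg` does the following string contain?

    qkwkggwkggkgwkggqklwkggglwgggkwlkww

4

Sliding a length-4 window over the 35 characters (32 positions):
  position 3–6: wkgg
  position 7–10: wkgg
  position 13–16: wkgg
  position 20–23: wkgg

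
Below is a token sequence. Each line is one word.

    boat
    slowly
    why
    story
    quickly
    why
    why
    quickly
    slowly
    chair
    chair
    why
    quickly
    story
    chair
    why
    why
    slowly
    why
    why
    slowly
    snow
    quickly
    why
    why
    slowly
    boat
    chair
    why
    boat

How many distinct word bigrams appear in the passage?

30 tokens → 29 bigram windows in total.
Repeated bigrams (each contributes count−1 duplicates):
  why why: 4
  chair why: 3
  why slowly: 3
  quickly why: 2
  slowly why: 2
  why quickly: 2
10 duplicate windows → 29 − 10 = 19 distinct.

19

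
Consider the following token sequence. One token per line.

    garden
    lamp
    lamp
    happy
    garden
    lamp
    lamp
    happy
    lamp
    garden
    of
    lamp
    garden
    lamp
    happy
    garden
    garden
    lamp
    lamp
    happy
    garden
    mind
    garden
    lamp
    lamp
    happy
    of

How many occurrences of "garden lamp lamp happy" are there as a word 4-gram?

Scanning the 24 overlapping 4-gram windows for "garden lamp lamp happy":
  position 1–4: garden lamp lamp happy
  position 5–8: garden lamp lamp happy
  position 17–20: garden lamp lamp happy
  position 23–26: garden lamp lamp happy

4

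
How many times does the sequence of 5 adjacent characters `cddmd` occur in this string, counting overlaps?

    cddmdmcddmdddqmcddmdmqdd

Sliding a length-5 window over the 24 characters (20 positions):
  position 1–5: cddmd
  position 7–11: cddmd
  position 16–20: cddmd

3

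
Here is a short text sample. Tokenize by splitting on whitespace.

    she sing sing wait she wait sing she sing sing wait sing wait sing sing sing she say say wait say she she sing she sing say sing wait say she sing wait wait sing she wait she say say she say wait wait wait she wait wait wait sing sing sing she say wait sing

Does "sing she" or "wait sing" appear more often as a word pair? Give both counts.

"sing she": 5 occurrences
"wait sing": 6 occurrences

"wait sing" (6 vs 5)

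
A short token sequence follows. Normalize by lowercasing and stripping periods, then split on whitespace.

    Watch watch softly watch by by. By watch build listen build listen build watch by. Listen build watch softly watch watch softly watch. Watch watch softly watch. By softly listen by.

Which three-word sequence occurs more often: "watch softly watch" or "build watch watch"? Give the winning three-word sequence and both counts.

"watch softly watch" (4 vs 0)

"watch softly watch": 4 occurrences
"build watch watch": 0 occurrences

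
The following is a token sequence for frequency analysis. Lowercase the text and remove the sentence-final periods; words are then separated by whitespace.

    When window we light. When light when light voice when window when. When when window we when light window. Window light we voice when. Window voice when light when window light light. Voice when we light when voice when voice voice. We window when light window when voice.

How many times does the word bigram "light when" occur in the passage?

Scanning the 47 overlapping bigram windows for "light when":
  position 4–5: light when
  position 6–7: light when
  position 28–29: light when
  position 36–37: light when

4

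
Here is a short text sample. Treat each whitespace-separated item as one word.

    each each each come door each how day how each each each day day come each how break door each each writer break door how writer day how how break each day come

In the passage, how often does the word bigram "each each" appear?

5

Scanning the 32 overlapping bigram windows for "each each":
  position 1–2: each each
  position 2–3: each each
  position 10–11: each each
  position 11–12: each each
  position 20–21: each each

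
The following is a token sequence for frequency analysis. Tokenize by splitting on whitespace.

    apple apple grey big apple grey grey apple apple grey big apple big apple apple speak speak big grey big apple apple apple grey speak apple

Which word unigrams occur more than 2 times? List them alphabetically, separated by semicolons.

apple; big; grey; speak

Unigram counts meeting the condition (more than 2 times):
  apple: 12
  big: 5
  grey: 6
  speak: 3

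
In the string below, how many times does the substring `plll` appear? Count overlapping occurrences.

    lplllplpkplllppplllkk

3

Sliding a length-4 window over the 21 characters (18 positions):
  position 2–5: plll
  position 10–13: plll
  position 16–19: plll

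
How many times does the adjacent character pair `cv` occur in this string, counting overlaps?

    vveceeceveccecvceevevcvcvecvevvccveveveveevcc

Sliding a length-2 window over the 45 characters (44 positions):
  position 14–15: cv
  position 22–23: cv
  position 24–25: cv
  position 27–28: cv
  position 33–34: cv

5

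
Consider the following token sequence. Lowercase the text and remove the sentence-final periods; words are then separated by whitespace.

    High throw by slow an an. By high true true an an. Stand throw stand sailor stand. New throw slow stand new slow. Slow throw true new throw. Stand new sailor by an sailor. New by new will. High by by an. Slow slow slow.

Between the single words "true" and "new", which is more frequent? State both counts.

"true": 3 occurrences
"new": 6 occurrences

"new" (6 vs 3)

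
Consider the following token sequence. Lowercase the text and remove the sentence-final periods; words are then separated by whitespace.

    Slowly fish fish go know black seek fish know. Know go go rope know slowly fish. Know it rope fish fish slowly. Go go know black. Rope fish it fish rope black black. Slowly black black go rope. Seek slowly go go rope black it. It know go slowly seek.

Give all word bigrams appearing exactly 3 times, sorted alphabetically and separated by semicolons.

go go; go rope

Bigram counts meeting the condition (exactly 3 times):
  go go: 3
  go rope: 3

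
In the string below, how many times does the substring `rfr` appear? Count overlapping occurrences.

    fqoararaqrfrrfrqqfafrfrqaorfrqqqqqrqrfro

5

Sliding a length-3 window over the 40 characters (38 positions):
  position 10–12: rfr
  position 13–15: rfr
  position 21–23: rfr
  position 27–29: rfr
  position 37–39: rfr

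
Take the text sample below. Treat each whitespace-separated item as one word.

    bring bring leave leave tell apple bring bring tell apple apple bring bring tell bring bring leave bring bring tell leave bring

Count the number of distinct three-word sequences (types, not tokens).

22 tokens → 20 trigram windows in total.
Repeated trigrams (each contributes count−1 duplicates):
  bring bring tell: 3
  apple bring bring: 2
  bring bring leave: 2
4 duplicate windows → 20 − 4 = 16 distinct.

16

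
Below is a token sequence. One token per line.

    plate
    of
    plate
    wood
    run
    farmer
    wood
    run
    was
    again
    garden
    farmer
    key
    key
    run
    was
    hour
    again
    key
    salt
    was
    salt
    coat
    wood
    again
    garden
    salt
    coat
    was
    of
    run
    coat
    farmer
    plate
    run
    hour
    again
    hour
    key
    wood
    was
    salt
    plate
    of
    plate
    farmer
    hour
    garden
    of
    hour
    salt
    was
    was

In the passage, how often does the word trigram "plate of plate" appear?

Scanning the 51 overlapping trigram windows for "plate of plate":
  position 1–3: plate of plate
  position 43–45: plate of plate

2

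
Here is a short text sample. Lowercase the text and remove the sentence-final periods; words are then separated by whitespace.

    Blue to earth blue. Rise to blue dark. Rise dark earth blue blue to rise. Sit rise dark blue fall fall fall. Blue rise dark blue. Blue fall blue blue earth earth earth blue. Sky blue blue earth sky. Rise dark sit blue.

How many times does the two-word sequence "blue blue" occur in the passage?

4

Scanning the 42 overlapping bigram windows for "blue blue":
  position 12–13: blue blue
  position 26–27: blue blue
  position 29–30: blue blue
  position 36–37: blue blue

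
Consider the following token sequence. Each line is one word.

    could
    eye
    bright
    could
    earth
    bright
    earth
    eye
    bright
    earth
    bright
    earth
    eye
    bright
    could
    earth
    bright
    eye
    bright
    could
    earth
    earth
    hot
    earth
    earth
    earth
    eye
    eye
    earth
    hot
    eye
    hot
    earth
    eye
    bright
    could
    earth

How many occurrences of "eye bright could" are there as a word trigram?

Scanning the 35 overlapping trigram windows for "eye bright could":
  position 2–4: eye bright could
  position 13–15: eye bright could
  position 18–20: eye bright could
  position 34–36: eye bright could

4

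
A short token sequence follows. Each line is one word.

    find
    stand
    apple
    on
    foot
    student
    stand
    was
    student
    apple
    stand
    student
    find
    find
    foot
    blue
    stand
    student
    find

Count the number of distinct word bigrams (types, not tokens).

19 tokens → 18 bigram windows in total.
Repeated bigrams (each contributes count−1 duplicates):
  stand student: 2
  student find: 2
2 duplicate windows → 18 − 2 = 16 distinct.

16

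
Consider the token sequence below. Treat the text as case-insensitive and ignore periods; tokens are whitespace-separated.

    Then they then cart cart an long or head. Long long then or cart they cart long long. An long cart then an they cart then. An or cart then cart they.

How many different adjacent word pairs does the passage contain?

22

32 tokens → 31 bigram windows in total.
Repeated bigrams (each contributes count−1 duplicates):
  cart then: 3
  an long: 2
  cart they: 2
  long long: 2
  or cart: 2
  then an: 2
  then cart: 2
  they cart: 2
9 duplicate windows → 31 − 9 = 22 distinct.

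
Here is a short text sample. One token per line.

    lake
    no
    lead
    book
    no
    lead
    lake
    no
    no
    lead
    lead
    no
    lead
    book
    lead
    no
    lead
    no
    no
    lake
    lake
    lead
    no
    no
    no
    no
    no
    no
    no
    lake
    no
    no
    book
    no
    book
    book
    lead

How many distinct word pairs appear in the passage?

37 tokens → 36 bigram windows in total.
Repeated bigrams (each contributes count−1 duplicates):
  no no: 9
  no lead: 5
  lead no: 4
  lake no: 3
  book lead: 2
  book no: 2
  lead book: 2
  no book: 2
  … (1 more repeated)
22 duplicate windows → 36 − 22 = 14 distinct.

14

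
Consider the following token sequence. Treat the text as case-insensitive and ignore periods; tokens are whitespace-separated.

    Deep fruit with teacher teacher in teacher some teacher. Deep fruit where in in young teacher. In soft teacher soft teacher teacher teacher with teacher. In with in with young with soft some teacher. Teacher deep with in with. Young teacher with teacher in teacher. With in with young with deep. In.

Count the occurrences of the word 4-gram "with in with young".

3

Scanning the 49 overlapping 4-gram windows for "with in with young":
  position 27–30: with in with young
  position 37–40: with in with young
  position 46–49: with in with young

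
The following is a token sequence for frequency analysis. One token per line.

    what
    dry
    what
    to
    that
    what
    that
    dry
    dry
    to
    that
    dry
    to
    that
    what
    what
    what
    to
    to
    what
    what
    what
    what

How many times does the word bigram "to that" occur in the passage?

3

Scanning the 22 overlapping bigram windows for "to that":
  position 4–5: to that
  position 10–11: to that
  position 13–14: to that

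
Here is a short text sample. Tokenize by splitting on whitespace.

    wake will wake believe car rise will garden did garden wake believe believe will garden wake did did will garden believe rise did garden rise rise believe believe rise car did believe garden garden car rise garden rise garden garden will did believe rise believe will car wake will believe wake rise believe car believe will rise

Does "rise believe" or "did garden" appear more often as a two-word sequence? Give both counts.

"rise believe": 3 occurrences
"did garden": 2 occurrences

"rise believe" (3 vs 2)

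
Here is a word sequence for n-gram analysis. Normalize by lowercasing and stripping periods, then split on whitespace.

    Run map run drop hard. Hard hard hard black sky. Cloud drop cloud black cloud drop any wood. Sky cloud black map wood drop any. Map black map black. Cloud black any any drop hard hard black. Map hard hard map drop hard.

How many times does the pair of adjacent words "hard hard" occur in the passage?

5

Scanning the 42 overlapping bigram windows for "hard hard":
  position 5–6: hard hard
  position 6–7: hard hard
  position 7–8: hard hard
  position 35–36: hard hard
  position 39–40: hard hard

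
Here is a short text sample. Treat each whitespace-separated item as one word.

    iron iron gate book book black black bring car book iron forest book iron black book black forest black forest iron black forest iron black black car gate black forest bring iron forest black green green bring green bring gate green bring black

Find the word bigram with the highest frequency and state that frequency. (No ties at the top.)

Bigram frequencies (highest first):
  black forest: 4
  iron black: 3
  green bring: 3
  book black: 2
  black black: 2
  book iron: 2
  … (23 more, each ≤ 2)

"black forest", 4 times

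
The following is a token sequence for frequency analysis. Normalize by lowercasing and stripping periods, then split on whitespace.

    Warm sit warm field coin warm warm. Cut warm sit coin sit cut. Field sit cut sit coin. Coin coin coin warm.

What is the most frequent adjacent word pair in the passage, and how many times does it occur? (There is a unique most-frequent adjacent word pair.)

"coin coin", 3 times

Bigram frequencies (highest first):
  coin coin: 3
  warm sit: 2
  coin warm: 2
  sit coin: 2
  sit cut: 2
  sit warm: 1
  … (9 more, each ≤ 1)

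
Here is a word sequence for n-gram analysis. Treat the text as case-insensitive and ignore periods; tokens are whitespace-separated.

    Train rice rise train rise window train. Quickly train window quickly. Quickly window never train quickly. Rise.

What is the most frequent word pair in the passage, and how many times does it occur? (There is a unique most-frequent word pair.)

"train quickly", 2 times

Bigram frequencies (highest first):
  train quickly: 2
  train rice: 1
  rice rise: 1
  rise train: 1
  train rise: 1
  rise window: 1
  … (9 more, each ≤ 1)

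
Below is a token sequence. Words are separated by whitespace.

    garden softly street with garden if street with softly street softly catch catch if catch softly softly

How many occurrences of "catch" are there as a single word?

3

Scanning the 17 tokens for "catch":
  position 12: catch
  position 13: catch
  position 15: catch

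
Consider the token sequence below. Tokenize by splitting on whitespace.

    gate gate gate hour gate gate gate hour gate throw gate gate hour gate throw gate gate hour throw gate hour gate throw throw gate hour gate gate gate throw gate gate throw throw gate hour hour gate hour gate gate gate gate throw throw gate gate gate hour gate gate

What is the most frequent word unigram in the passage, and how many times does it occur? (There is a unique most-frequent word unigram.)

"gate", 31 times

Unigram frequencies (highest first):
  gate: 31
  hour: 10
  throw: 10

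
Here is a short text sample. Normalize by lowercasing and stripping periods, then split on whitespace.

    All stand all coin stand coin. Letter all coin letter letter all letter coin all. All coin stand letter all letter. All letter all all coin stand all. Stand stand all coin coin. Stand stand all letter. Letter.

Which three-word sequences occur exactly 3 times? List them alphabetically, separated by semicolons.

all coin stand; letter all letter

Trigram counts meeting the condition (exactly 3 times):
  all coin stand: 3
  letter all letter: 3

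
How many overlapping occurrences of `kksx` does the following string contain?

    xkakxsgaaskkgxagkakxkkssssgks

Sliding a length-4 window over the 29 characters (26 positions):
  (no match at any position)

0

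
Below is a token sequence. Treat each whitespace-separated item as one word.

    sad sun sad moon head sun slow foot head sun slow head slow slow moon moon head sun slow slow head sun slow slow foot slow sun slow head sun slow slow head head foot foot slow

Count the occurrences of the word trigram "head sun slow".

Scanning the 35 overlapping trigram windows for "head sun slow":
  position 5–7: head sun slow
  position 9–11: head sun slow
  position 17–19: head sun slow
  position 21–23: head sun slow
  position 29–31: head sun slow

5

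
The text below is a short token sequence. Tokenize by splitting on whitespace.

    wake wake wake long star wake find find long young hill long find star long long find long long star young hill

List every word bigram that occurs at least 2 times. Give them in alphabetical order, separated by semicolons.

Bigram counts meeting the condition (at least 2 times):
  find long: 2
  long find: 2
  long long: 2
  long star: 2
  wake wake: 2
  young hill: 2

find long; long find; long long; long star; wake wake; young hill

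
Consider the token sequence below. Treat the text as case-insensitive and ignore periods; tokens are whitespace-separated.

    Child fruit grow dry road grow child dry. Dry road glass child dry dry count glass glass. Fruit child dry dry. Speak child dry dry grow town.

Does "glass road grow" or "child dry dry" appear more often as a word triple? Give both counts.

"child dry dry" (4 vs 0)

"glass road grow": 0 occurrences
"child dry dry": 4 occurrences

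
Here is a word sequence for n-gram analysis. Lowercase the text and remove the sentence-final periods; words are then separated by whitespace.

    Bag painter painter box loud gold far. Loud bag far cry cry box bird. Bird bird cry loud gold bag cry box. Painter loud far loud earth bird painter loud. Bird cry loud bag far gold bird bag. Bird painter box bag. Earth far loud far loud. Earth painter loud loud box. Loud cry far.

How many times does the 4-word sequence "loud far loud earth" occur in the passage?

2

Scanning the 52 overlapping 4-gram windows for "loud far loud earth":
  position 24–27: loud far loud earth
  position 45–48: loud far loud earth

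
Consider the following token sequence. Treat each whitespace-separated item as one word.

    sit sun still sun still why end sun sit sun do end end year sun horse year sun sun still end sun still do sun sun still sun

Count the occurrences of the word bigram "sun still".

Scanning the 27 overlapping bigram windows for "sun still":
  position 2–3: sun still
  position 4–5: sun still
  position 19–20: sun still
  position 22–23: sun still
  position 26–27: sun still

5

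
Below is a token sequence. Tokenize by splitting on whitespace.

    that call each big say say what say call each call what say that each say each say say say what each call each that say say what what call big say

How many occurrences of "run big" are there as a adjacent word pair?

Scanning the 31 overlapping bigram windows for "run big":
  (none found)

0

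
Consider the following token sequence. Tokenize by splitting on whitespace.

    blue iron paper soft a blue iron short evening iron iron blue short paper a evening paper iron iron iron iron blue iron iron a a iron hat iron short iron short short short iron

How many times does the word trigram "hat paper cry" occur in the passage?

0

Scanning the 33 overlapping trigram windows for "hat paper cry":
  (none found)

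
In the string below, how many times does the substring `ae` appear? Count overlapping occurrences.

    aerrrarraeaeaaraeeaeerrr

Sliding a length-2 window over the 24 characters (23 positions):
  position 1–2: ae
  position 9–10: ae
  position 11–12: ae
  position 16–17: ae
  position 19–20: ae

5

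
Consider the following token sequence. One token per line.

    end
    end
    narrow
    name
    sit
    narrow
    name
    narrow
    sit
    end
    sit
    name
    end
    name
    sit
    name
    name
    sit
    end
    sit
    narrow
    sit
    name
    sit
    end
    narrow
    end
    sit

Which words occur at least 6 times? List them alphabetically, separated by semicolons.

end; name; sit

Unigram counts meeting the condition (at least 6 times):
  end: 7
  name: 7
  sit: 9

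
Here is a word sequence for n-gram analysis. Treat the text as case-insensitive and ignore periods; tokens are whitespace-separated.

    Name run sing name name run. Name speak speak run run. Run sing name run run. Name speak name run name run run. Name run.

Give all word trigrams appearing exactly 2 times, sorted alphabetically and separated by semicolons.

Trigram counts meeting the condition (exactly 2 times):
  name run name: 2
  name run run: 2
  run name run: 2
  run name speak: 2
  run run name: 2
  run sing name: 2

name run name; name run run; run name run; run name speak; run run name; run sing name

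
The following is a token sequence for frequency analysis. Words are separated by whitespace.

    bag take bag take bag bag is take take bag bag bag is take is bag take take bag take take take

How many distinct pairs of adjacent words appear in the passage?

22 tokens → 21 bigram windows in total.
Repeated bigrams (each contributes count−1 duplicates):
  bag take: 4
  take bag: 4
  take take: 4
  bag bag: 3
  bag is: 2
  is take: 2
13 duplicate windows → 21 − 13 = 8 distinct.

8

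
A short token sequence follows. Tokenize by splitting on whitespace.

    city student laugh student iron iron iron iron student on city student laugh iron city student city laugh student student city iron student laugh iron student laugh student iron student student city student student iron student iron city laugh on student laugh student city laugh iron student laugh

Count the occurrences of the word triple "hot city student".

Scanning the 46 overlapping trigram windows for "hot city student":
  (none found)

0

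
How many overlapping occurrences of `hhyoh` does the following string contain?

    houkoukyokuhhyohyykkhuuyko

Sliding a length-5 window over the 26 characters (22 positions):
  position 12–16: hhyoh

1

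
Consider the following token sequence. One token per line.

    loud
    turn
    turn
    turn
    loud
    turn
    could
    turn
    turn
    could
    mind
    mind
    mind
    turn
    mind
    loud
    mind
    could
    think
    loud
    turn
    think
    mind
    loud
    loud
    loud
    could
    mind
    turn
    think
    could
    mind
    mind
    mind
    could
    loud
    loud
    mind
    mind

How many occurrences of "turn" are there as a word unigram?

Scanning the 39 tokens for "turn":
  position 2: turn
  position 3: turn
  position 4: turn
  position 6: turn
  position 8: turn
  position 9: turn
  position 14: turn
  position 21: turn
  position 29: turn

9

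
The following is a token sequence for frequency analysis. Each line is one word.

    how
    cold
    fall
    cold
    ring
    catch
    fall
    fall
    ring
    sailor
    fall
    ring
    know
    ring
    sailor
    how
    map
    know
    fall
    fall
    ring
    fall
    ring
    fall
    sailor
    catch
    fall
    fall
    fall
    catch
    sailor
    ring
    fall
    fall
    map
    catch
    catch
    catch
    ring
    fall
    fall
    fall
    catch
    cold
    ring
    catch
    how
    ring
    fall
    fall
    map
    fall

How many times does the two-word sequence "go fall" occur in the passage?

Scanning the 51 overlapping bigram windows for "go fall":
  (none found)

0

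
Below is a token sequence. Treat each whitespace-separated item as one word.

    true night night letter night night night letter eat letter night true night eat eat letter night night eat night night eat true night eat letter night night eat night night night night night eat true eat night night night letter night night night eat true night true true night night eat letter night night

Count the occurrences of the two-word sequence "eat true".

Scanning the 54 overlapping bigram windows for "eat true":
  position 22–23: eat true
  position 35–36: eat true
  position 45–46: eat true

3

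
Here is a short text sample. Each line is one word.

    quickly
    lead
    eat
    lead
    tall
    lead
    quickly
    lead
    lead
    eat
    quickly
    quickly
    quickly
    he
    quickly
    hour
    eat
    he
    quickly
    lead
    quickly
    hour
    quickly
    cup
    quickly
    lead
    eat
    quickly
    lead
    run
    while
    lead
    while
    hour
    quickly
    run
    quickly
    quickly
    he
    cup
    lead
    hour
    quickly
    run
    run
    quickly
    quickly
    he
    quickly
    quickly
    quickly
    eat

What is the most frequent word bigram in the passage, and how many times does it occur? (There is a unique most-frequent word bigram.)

Bigram frequencies (highest first):
  quickly quickly: 6
  quickly lead: 5
  lead eat: 3
  quickly he: 3
  he quickly: 3
  hour quickly: 3
  … (23 more, each ≤ 2)

"quickly quickly", 6 times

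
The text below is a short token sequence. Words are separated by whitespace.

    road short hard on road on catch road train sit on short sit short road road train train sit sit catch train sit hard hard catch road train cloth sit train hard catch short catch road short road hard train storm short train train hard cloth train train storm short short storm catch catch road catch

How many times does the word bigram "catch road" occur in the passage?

Scanning the 55 overlapping bigram windows for "catch road":
  position 7–8: catch road
  position 26–27: catch road
  position 35–36: catch road
  position 54–55: catch road

4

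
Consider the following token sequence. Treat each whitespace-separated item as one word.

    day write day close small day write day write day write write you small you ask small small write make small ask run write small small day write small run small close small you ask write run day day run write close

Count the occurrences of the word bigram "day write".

5

Scanning the 41 overlapping bigram windows for "day write":
  position 1–2: day write
  position 6–7: day write
  position 8–9: day write
  position 10–11: day write
  position 27–28: day write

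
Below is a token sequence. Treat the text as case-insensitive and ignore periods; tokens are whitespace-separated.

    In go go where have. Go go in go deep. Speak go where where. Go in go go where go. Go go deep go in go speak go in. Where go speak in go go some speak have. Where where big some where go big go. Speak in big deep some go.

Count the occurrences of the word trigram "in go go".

Scanning the 50 overlapping trigram windows for "in go go":
  position 1–3: in go go
  position 16–18: in go go
  position 33–35: in go go

3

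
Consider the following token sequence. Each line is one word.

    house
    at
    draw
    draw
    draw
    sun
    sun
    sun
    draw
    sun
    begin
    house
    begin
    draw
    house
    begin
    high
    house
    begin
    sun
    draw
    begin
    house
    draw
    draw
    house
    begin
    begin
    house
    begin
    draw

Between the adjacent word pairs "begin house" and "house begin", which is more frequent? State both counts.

"house begin" (5 vs 3)

"begin house": 3 occurrences
"house begin": 5 occurrences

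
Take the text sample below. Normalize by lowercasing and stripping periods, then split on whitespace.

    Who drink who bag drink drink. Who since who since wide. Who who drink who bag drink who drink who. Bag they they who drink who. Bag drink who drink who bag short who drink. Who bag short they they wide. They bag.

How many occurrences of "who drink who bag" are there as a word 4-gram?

6

Scanning the 40 overlapping 4-gram windows for "who drink who bag":
  position 1–4: who drink who bag
  position 13–16: who drink who bag
  position 18–21: who drink who bag
  position 24–27: who drink who bag
  position 29–32: who drink who bag
  position 34–37: who drink who bag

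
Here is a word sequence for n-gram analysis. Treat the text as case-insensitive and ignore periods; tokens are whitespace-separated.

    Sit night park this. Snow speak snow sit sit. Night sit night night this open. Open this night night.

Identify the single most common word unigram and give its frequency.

Unigram frequencies (highest first):
  night: 6
  sit: 4
  this: 3
  snow: 2
  open: 2
  park: 1
  … (1 more, each ≤ 1)

"night", 6 times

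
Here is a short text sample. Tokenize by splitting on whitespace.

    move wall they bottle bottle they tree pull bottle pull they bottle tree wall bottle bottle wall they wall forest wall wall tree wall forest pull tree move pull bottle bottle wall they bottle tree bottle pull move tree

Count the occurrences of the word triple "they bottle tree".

2

Scanning the 37 overlapping trigram windows for "they bottle tree":
  position 11–13: they bottle tree
  position 33–35: they bottle tree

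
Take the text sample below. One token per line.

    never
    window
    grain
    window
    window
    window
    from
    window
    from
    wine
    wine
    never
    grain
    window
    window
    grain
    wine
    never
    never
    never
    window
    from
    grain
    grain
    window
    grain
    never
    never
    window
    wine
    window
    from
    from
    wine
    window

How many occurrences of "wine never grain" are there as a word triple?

Scanning the 33 overlapping trigram windows for "wine never grain":
  position 11–13: wine never grain

1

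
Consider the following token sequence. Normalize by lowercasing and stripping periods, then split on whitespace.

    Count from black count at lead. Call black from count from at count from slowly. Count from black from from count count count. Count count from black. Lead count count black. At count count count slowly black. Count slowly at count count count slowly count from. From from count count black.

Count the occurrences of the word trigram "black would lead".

0

Scanning the 49 overlapping trigram windows for "black would lead":
  (none found)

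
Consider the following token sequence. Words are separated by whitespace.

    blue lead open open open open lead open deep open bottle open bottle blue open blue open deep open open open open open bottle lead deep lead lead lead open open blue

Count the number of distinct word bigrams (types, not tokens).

32 tokens → 31 bigram windows in total.
Repeated bigrams (each contributes count−1 duplicates):
  open open: 8
  lead open: 3
  open bottle: 3
  blue open: 2
  deep open: 2
  lead lead: 2
  open blue: 2
  open deep: 2
16 duplicate windows → 31 − 16 = 15 distinct.

15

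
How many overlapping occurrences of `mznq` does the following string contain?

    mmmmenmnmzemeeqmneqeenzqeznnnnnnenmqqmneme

0

Sliding a length-4 window over the 42 characters (39 positions):
  (no match at any position)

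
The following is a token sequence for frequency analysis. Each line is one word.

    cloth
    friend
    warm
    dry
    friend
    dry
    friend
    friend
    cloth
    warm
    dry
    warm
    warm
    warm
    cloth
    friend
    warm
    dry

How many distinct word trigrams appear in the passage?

18 tokens → 16 trigram windows in total.
Repeated trigrams (each contributes count−1 duplicates):
  cloth friend warm: 2
  friend warm dry: 2
2 duplicate windows → 16 − 2 = 14 distinct.

14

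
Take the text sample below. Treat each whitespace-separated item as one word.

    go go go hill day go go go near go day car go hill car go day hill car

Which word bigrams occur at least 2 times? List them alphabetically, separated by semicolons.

Bigram counts meeting the condition (at least 2 times):
  car go: 2
  go day: 2
  go go: 4
  go hill: 2
  hill car: 2

car go; go day; go go; go hill; hill car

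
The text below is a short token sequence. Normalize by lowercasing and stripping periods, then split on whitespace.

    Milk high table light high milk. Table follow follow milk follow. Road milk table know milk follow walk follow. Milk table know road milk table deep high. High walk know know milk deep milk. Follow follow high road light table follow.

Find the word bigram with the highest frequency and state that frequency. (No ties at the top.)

Bigram frequencies (highest first):
  milk table: 4
  milk follow: 3
  table follow: 2
  follow follow: 2
  follow milk: 2
  road milk: 2
  … (23 more, each ≤ 2)

"milk table", 4 times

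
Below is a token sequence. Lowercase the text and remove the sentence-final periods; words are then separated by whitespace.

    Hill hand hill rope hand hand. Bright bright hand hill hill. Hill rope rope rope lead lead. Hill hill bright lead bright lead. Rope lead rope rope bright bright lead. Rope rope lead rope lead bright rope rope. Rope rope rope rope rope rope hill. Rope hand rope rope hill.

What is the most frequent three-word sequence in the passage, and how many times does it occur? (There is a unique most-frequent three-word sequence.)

Trigram frequencies (highest first):
  rope rope rope: 7
  hill rope hand: 2
  rope rope lead: 2
  bright lead rope: 2
  lead rope lead: 2
  rope lead rope: 2
  … (29 more, each ≤ 2)

"rope rope rope", 7 times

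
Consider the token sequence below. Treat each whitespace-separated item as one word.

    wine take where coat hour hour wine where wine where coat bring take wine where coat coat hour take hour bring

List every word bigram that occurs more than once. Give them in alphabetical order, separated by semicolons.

Bigram counts meeting the condition (more than once):
  coat hour: 2
  where coat: 3
  wine where: 3

coat hour; where coat; wine where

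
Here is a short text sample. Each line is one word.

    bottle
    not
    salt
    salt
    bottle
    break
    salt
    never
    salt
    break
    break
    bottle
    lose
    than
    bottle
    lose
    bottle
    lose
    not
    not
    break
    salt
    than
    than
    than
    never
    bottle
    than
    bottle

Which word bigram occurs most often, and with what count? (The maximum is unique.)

Bigram frequencies (highest first):
  bottle lose: 3
  break salt: 2
  than bottle: 2
  than than: 2
  bottle not: 1
  not salt: 1
  … (17 more, each ≤ 1)

"bottle lose", 3 times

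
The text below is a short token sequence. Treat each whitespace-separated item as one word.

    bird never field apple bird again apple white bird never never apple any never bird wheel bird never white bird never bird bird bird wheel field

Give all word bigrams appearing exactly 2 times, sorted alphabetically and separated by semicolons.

Bigram counts meeting the condition (exactly 2 times):
  bird bird: 2
  bird wheel: 2
  never bird: 2
  white bird: 2

bird bird; bird wheel; never bird; white bird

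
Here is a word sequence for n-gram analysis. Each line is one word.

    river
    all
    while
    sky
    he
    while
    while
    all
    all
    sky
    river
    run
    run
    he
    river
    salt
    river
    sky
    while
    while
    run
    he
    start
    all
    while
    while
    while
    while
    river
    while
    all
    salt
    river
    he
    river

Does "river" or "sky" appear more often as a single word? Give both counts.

"river" (7 vs 3)

"river": 7 occurrences
"sky": 3 occurrences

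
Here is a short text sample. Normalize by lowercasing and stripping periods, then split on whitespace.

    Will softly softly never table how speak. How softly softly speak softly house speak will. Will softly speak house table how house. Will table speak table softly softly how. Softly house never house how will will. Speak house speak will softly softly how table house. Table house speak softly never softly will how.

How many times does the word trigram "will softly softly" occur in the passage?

2

Scanning the 51 overlapping trigram windows for "will softly softly":
  position 1–3: will softly softly
  position 40–42: will softly softly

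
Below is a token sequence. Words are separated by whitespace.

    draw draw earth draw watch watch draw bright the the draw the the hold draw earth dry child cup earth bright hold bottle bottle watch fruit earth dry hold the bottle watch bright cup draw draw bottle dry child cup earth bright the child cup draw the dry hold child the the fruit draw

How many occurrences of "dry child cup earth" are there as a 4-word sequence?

2

Scanning the 51 overlapping 4-gram windows for "dry child cup earth":
  position 17–20: dry child cup earth
  position 38–41: dry child cup earth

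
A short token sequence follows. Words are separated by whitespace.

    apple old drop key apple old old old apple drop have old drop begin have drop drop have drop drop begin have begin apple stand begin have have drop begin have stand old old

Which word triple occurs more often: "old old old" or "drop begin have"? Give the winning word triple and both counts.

"old old old": 1 occurrence
"drop begin have": 3 occurrences

"drop begin have" (3 vs 1)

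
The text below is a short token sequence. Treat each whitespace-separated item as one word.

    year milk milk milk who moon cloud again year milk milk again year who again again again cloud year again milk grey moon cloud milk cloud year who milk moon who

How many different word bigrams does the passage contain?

22

31 tokens → 30 bigram windows in total.
Repeated bigrams (each contributes count−1 duplicates):
  milk milk: 3
  again again: 2
  again year: 2
  cloud year: 2
  moon cloud: 2
  year milk: 2
  year who: 2
8 duplicate windows → 30 − 8 = 22 distinct.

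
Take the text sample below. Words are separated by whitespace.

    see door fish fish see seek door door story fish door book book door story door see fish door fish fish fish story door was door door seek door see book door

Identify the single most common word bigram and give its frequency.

Bigram frequencies (highest first):
  fish fish: 3
  door fish: 2
  seek door: 2
  door door: 2
  door story: 2
  fish door: 2
  … (15 more, each ≤ 2)

"fish fish", 3 times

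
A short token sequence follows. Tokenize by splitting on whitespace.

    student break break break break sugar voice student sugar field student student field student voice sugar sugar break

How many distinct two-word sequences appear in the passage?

14

18 tokens → 17 bigram windows in total.
Repeated bigrams (each contributes count−1 duplicates):
  break break: 3
  field student: 2
3 duplicate windows → 17 − 3 = 14 distinct.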